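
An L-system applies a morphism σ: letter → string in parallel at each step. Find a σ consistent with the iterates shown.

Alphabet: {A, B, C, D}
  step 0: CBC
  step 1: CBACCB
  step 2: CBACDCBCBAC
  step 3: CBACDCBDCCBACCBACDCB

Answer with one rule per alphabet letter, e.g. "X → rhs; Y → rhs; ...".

A->D, B->AC, C->CB, D->DC

  step 2 ⇒ step 3: CBACDCBCBAC ⇒ CB·AC·D·CB·DC·CB·AC·CB·AC·D·CB
    A ↦ D
    B ↦ AC
    C ↦ CB
    D ↦ DC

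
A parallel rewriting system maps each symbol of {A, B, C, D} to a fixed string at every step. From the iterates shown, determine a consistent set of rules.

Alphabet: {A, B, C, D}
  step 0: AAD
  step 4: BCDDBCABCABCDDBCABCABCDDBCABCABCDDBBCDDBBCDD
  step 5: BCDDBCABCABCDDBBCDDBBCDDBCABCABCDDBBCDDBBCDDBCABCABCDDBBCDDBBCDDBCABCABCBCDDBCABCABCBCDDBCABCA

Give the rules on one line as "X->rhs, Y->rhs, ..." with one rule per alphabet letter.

  step 4 ⇒ step 5: BCDDBCABCABCDDBCABCABCDDBCABCABCDDBBCDDBBCDD ⇒ BC·DD·BCA·BCA·BC·DD·B·BC·DD·B·BC·DD·BCA·BCA·BC·DD·B·BC·DD·B·BC·DD·BCA·BCA·BC·DD·B·BC·DD·B·BC·DD·BCA·BCA·BC·BC·DD·BCA·BCA·BC·BC·DD·BCA·BCA
    A ↦ B
    B ↦ BC
    C ↦ DD
    D ↦ BCA

A->B, B->BC, C->DD, D->BCA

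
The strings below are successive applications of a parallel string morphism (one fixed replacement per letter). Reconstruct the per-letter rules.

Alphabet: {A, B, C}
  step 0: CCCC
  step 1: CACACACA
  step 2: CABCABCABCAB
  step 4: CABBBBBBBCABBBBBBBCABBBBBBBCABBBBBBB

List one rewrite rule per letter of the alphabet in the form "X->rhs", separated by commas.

  step 1 ⇒ step 2: CACACACA ⇒ CA·B·CA·B·CA·B·CA·B
    A ↦ B
    C ↦ CA
    B ↦ BB  (constrained at step 2)

A->B, B->BB, C->CA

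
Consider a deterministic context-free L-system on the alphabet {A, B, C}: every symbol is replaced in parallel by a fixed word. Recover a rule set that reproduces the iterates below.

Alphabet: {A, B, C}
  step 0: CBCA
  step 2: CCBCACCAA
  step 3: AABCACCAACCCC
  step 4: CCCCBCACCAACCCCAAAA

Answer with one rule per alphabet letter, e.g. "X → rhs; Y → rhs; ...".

  step 3 ⇒ step 4: AABCACCAACCCC ⇒ CC·CC·BC·A·CC·A·A·CC·CC·A·A·A·A
    A ↦ CC
    B ↦ BC
    C ↦ A

A->CC, B->BC, C->A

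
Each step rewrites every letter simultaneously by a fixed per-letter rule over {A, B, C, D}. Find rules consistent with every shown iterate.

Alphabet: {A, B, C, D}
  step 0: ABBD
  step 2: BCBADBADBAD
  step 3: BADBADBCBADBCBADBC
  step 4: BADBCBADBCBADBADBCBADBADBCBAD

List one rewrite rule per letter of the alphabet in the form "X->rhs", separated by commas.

  step 3 ⇒ step 4: BADBADBCBADBCBADBC ⇒ BA·D·BC·BA·D·BC·BA·D·BA·D·BC·BA·D·BA·D·BC·BA·D
    A ↦ D
    B ↦ BA
    C ↦ D
    D ↦ BC

A->D, B->BA, C->D, D->BC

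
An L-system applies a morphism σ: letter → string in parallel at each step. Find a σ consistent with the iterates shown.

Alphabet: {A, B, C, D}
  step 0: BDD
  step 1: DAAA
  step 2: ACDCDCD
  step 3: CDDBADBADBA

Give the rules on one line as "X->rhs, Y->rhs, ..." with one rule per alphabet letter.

  step 2 ⇒ step 3: ACDCDCD ⇒ CD·DB·A·DB·A·DB·A
    A ↦ CD
    C ↦ DB
    D ↦ A
  step 0 ⇒ step 1: BDD ⇒ DA·A·A
    B ↦ DA

A->CD, B->DA, C->DB, D->A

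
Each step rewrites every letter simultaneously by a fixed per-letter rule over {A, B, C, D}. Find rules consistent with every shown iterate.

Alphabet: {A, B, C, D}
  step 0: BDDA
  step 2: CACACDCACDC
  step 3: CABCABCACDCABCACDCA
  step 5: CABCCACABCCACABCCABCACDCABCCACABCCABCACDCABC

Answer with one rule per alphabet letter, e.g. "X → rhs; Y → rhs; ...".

  step 2 ⇒ step 3: CACACDCACDC ⇒ CA·B·CA·B·CA·CD·CA·B·CA·CD·CA
    A ↦ B
    C ↦ CA
    D ↦ CD
    B ↦ C  (constrained at step 0)

A->B, B->C, C->CA, D->CD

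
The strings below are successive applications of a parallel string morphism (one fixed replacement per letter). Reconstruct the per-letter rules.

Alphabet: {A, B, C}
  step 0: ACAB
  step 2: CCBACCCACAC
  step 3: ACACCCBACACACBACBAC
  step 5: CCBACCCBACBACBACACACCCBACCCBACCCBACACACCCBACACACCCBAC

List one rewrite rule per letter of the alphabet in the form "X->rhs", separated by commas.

  step 2 ⇒ step 3: CCBACCCACAC ⇒ AC·AC·CC·B·AC·AC·AC·B·AC·B·AC
    A ↦ B
    B ↦ CC
    C ↦ AC

A->B, B->CC, C->AC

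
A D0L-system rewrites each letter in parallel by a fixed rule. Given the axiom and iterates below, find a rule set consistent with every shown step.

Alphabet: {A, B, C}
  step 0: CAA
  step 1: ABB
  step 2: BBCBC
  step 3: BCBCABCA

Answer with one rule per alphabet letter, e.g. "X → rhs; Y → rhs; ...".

  step 2 ⇒ step 3: BBCBC ⇒ BC·BC·A·BC·A
    B ↦ BC
    C ↦ A
  step 0 ⇒ step 1: CAA ⇒ A·B·B
    A ↦ B

A->B, B->BC, C->A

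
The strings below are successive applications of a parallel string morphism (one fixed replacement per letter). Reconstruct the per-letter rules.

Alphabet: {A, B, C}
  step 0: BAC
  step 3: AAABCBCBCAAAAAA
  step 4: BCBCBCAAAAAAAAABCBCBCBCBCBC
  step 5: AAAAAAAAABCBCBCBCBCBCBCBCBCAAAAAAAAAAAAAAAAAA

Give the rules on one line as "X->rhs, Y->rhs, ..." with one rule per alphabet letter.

  step 4 ⇒ step 5: BCBCBCAAAAAAAAABCBCBCBCBCBC ⇒ A·AA·A·AA·A·AA·BC·BC·BC·BC·BC·BC·BC·BC·BC·A·AA·A·AA·A·AA·A·AA·A·AA·A·AA
    A ↦ BC
    B ↦ A
    C ↦ AA

A->BC, B->A, C->AA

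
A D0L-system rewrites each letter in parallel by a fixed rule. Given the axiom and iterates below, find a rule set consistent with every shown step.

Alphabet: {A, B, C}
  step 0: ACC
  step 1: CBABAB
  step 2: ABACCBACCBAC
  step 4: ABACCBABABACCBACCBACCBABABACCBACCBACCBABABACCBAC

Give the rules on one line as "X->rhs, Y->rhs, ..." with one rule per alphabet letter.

  step 1 ⇒ step 2: CBABAB ⇒ AB·AC·CB·AC·CB·AC
    A ↦ CB
    B ↦ AC
    C ↦ AB

A->CB, B->AC, C->AB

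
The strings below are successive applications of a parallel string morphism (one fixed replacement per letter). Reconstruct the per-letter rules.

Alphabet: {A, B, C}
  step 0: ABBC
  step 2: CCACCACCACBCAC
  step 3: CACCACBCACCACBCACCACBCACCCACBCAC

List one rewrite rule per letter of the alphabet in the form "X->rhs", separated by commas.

  step 2 ⇒ step 3: CCACCACCACBCAC ⇒ CAC·CAC·B·CAC·CAC·B·CAC·CAC·B·CAC·C·CAC·B·CAC
    A ↦ B
    B ↦ C
    C ↦ CAC

A->B, B->C, C->CAC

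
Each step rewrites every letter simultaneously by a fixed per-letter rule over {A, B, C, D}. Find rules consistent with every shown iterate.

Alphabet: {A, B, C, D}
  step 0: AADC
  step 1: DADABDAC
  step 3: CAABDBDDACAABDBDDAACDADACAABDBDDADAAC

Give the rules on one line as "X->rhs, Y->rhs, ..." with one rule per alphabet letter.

  step 0 ⇒ step 1: AADC ⇒ DA·DA·BD·AC
    A ↦ DA
    C ↦ AC
    D ↦ BD
    B ↦ CAA  (constrained at step 1)

A->DA, B->CAA, C->AC, D->BD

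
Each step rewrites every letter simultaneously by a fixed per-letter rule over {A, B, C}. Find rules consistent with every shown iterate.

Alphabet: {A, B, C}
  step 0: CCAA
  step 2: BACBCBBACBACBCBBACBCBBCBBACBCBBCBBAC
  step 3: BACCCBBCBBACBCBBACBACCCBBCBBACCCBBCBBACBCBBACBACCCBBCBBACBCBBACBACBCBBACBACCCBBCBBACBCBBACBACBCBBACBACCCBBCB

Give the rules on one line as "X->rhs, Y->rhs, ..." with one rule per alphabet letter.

  step 2 ⇒ step 3: BACBCBBACBACBCBBACBCBBCBBACBCBBCBBAC ⇒ BAC·CCB·BCB·BAC·BCB·BAC·BAC·CCB·BCB·BAC·CCB·BCB·BAC·BCB·BAC·BAC·CCB·BCB·BAC·BCB·BAC·BAC·BCB·BAC·BAC·CCB·BCB·BAC·BCB·BAC·BAC·BCB·BAC·BAC·CCB·BCB
    A ↦ CCB
    B ↦ BAC
    C ↦ BCB

A->CCB, B->BAC, C->BCB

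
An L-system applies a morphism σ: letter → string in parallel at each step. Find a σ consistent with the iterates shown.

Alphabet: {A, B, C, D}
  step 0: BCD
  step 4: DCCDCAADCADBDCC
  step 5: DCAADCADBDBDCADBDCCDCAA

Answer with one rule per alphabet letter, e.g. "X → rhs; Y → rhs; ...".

  step 4 ⇒ step 5: DCCDCAADCADBDCC ⇒ DC·A·A·DC·A·DB·DB·DC·A·DB·DC·C·DC·A·A
    A ↦ DB
    B ↦ C
    C ↦ A
    D ↦ DC

A->DB, B->C, C->A, D->DC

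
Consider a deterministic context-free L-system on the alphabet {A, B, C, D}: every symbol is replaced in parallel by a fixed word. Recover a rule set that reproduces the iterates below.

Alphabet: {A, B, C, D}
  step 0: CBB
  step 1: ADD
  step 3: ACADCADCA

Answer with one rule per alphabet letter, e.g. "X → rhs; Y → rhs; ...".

A->CA, B->D, C->A, D->BA

  step 0 ⇒ step 1: CBB ⇒ A·D·D
    B ↦ D
    C ↦ A
    A ↦ CA  (constrained at step 1)
    D ↦ BA  (constrained at step 1)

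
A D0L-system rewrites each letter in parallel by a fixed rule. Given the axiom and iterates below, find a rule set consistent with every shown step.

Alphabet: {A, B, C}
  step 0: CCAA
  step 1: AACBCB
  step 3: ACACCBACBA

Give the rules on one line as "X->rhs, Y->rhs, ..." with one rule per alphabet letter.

A->CB, B->C, C->A

  step 0 ⇒ step 1: CCAA ⇒ A·A·CB·CB
    A ↦ CB
    C ↦ A
    B ↦ C  (constrained at step 1)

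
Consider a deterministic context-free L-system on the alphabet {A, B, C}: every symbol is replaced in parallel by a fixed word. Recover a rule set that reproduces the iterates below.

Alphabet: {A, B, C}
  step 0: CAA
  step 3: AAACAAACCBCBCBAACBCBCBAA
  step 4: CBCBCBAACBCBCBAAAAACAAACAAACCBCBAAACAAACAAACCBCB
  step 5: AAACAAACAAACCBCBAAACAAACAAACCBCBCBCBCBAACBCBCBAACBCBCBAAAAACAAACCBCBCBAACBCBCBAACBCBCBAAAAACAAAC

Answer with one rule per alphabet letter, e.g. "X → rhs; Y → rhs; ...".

A->CB, B->AC, C->AA

  step 4 ⇒ step 5: CBCBCBAACBCBCBAAAAACAAACAAACCBCBAAACAAACAAACCBCB ⇒ AA·AC·AA·AC·AA·AC·CB·CB·AA·AC·AA·AC·AA·AC·CB·CB·CB·CB·CB·AA·CB·CB·CB·AA·CB·CB·CB·AA·AA·AC·AA·AC·CB·CB·CB·AA·CB·CB·CB·AA·CB·CB·CB·AA·AA·AC·AA·AC
    A ↦ CB
    B ↦ AC
    C ↦ AA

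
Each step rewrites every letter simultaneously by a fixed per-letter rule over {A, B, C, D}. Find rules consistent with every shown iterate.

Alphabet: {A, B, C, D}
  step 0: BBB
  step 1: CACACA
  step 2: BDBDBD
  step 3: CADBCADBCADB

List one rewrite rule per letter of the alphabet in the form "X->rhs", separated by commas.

  step 2 ⇒ step 3: BDBDBD ⇒ CA·DB·CA·DB·CA·DB
    B ↦ CA
    D ↦ DB
  step 1 ⇒ step 2: CACACA ⇒ B·D·B·D·B·D
    A ↦ D
  step 1 ⇒ step 2: CACACA ⇒ B·D·B·D·B·D
    C ↦ B

A->D, B->CA, C->B, D->DB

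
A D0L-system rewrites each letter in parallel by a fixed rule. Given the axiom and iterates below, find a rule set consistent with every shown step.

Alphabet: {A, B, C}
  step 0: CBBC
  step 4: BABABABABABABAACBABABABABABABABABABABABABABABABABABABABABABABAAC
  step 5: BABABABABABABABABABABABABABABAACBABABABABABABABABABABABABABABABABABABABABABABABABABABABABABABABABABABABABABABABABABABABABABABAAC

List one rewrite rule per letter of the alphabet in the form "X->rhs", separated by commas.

A->BA, B->BA, C->AC

  step 4 ⇒ step 5: BABABABABABABAACBABABABABABABABABABABABABABABABABABABABABABABAAC ⇒ BA·BA·BA·BA·BA·BA·BA·BA·BA·BA·BA·BA·BA·BA·BA·AC·BA·BA·BA·BA·BA·BA·BA·BA·BA·BA·BA·BA·BA·BA·BA·BA·BA·BA·BA·BA·BA·BA·BA·BA·BA·BA·BA·BA·BA·BA·BA·BA·BA·BA·BA·BA·BA·BA·BA·BA·BA·BA·BA·BA·BA·BA·BA·AC
    A ↦ BA
    B ↦ BA
    C ↦ AC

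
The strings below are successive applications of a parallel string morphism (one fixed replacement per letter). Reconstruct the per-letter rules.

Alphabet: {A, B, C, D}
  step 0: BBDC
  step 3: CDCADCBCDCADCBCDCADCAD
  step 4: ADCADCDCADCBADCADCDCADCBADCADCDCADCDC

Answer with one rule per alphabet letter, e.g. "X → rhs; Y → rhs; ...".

  step 3 ⇒ step 4: CDCADCBCDCADCBCDCADCAD ⇒ AD·C·AD·CD·C·AD·CB·AD·C·AD·CD·C·AD·CB·AD·C·AD·CD·C·AD·CD·C
    A ↦ CD
    B ↦ CB
    C ↦ AD
    D ↦ C

A->CD, B->CB, C->AD, D->C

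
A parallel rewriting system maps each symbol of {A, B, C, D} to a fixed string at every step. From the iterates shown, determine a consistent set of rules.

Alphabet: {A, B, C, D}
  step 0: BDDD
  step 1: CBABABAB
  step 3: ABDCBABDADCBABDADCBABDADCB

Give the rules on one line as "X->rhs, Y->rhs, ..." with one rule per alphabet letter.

  step 0 ⇒ step 1: BDDD ⇒ CB·AB·AB·AB
    B ↦ CB
    D ↦ AB
    A ↦ DA  (constrained at step 1)
    C ↦ D  (constrained at step 1)

A->DA, B->CB, C->D, D->AB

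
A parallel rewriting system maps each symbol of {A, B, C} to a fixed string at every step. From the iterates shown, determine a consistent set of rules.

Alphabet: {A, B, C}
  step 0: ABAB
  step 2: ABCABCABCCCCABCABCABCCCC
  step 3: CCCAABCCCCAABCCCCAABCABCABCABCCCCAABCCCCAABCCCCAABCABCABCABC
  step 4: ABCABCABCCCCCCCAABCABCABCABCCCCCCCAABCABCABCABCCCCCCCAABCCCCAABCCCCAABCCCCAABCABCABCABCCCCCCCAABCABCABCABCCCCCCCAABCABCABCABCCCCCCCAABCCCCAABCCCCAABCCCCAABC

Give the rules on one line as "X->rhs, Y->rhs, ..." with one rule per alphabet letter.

A->CCC, B->A, C->ABC

  step 3 ⇒ step 4: CCCAABCCCCAABCCCCAABCABCABCABCCCCAABCCCCAABCCCCAABCABCABCABC ⇒ ABC·ABC·ABC·CCC·CCC·A·ABC·ABC·ABC·ABC·CCC·CCC·A·ABC·ABC·ABC·ABC·CCC·CCC·A·ABC·CCC·A·ABC·CCC·A·ABC·CCC·A·ABC·ABC·ABC·ABC·CCC·CCC·A·ABC·ABC·ABC·ABC·CCC·CCC·A·ABC·ABC·ABC·ABC·CCC·CCC·A·ABC·CCC·A·ABC·CCC·A·ABC·CCC·A·ABC
    A ↦ CCC
    B ↦ A
    C ↦ ABC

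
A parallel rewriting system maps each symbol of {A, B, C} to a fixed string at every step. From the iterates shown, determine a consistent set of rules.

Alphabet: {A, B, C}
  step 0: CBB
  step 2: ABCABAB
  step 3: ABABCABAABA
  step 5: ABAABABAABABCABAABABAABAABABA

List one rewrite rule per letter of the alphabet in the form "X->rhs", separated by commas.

  step 2 ⇒ step 3: ABCABAB ⇒ AB·A·BC·AB·A·AB·A
    A ↦ AB
    B ↦ A
    C ↦ BC

A->AB, B->A, C->BC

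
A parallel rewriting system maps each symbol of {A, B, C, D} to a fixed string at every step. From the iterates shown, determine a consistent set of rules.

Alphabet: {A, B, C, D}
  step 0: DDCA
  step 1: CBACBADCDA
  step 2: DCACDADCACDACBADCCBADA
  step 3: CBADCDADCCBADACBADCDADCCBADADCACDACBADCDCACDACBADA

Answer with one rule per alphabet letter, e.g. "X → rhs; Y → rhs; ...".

  step 2 ⇒ step 3: DCACDADCACDACBADCCBADA ⇒ CBA·DC·DA·DC·CBA·DA·CBA·DC·DA·DC·CBA·DA·DC·AC·DA·CBA·DC·DC·AC·DA·CBA·DA
    A ↦ DA
    B ↦ AC
    C ↦ DC
    D ↦ CBA

A->DA, B->AC, C->DC, D->CBA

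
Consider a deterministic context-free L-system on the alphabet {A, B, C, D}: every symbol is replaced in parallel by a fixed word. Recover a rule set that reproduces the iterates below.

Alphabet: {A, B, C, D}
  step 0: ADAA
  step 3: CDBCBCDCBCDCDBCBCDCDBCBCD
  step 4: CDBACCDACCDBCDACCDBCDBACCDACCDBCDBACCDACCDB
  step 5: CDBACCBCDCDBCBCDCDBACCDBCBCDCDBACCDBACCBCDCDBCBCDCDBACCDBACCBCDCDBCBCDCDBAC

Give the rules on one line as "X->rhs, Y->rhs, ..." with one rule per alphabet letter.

  step 4 ⇒ step 5: CDBACCDACCDBCDACCDBCDBACCDACCDBCDBACCDACCDB ⇒ CD·B·AC·CB·CD·CD·B·CB·CD·CD·B·AC·CD·B·CB·CD·CD·B·AC·CD·B·AC·CB·CD·CD·B·CB·CD·CD·B·AC·CD·B·AC·CB·CD·CD·B·CB·CD·CD·B·AC
    A ↦ CB
    B ↦ AC
    C ↦ CD
    D ↦ B

A->CB, B->AC, C->CD, D->B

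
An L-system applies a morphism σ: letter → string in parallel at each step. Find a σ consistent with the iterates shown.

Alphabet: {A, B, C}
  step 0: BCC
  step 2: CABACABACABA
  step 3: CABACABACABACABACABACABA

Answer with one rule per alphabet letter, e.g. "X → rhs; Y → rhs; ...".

A->BA, B->CA, C->CA

  step 2 ⇒ step 3: CABACABACABA ⇒ CA·BA·CA·BA·CA·BA·CA·BA·CA·BA·CA·BA
    A ↦ BA
    B ↦ CA
    C ↦ CA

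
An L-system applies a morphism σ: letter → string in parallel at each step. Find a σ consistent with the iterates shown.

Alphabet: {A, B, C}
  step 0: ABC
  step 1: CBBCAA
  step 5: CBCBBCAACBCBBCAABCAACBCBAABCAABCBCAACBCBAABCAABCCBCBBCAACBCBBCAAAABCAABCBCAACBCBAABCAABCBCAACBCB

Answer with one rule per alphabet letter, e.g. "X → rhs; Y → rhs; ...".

A->CB, B->BC, C->AA

  step 0 ⇒ step 1: ABC ⇒ CB·BC·AA
    A ↦ CB
    B ↦ BC
    C ↦ AA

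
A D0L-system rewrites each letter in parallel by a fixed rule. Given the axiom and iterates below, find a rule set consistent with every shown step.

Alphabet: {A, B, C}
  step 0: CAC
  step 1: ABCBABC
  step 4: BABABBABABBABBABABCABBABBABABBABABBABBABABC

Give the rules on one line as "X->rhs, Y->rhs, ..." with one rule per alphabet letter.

A->B, B->AB, C->ABC

  step 0 ⇒ step 1: CAC ⇒ ABC·B·ABC
    A ↦ B
    C ↦ ABC
    B ↦ AB  (constrained at step 1)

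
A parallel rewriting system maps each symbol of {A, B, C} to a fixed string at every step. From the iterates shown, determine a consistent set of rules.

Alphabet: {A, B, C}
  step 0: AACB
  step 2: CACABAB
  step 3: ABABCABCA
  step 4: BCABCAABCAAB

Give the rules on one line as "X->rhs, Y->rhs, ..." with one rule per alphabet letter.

  step 3 ⇒ step 4: ABABCABCA ⇒ B·CA·B·CA·A·B·CA·A·B
    A ↦ B
    B ↦ CA
    C ↦ A

A->B, B->CA, C->A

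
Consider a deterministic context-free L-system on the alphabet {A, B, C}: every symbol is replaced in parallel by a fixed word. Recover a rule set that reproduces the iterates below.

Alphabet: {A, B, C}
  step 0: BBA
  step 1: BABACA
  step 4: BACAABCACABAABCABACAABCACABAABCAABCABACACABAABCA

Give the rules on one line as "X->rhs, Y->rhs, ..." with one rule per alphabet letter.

A->CA, B->BA, C->AB

  step 0 ⇒ step 1: BBA ⇒ BA·BA·CA
    A ↦ CA
    B ↦ BA
    C ↦ AB  (constrained at step 1)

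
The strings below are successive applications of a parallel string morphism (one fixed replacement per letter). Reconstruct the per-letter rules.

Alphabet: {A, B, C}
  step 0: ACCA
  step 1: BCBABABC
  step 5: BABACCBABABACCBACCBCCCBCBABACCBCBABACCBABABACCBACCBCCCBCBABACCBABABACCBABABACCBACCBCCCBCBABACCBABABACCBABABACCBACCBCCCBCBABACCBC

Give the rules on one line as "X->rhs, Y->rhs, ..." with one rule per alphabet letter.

A->BC, B->CC, C->BA

  step 0 ⇒ step 1: ACCA ⇒ BC·BA·BA·BC
    A ↦ BC
    C ↦ BA
    B ↦ CC  (constrained at step 1)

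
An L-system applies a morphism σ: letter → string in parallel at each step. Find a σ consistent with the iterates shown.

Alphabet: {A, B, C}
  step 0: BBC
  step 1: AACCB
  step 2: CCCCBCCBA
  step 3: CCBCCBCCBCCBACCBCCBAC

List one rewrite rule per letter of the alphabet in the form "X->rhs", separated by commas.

  step 2 ⇒ step 3: CCCCBCCBA ⇒ CCB·CCB·CCB·CCB·A·CCB·CCB·A·C
    A ↦ C
    B ↦ A
    C ↦ CCB

A->C, B->A, C->CCB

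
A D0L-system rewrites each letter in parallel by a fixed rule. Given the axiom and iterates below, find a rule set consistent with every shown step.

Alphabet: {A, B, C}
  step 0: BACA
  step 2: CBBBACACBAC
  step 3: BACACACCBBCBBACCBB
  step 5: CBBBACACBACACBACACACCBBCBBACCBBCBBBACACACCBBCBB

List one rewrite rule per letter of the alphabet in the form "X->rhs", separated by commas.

  step 2 ⇒ step 3: CBBBACACBAC ⇒ B·AC·AC·AC·CB·B·CB·B·AC·CB·B
    A ↦ CB
    B ↦ AC
    C ↦ B

A->CB, B->AC, C->B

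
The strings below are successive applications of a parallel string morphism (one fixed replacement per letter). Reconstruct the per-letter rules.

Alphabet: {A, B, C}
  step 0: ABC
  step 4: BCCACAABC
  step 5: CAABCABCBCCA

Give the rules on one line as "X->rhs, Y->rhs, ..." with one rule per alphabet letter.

A->BC, B->C, C->A

  step 4 ⇒ step 5: BCCACAABC ⇒ C·A·A·BC·A·BC·BC·C·A
    A ↦ BC
    B ↦ C
    C ↦ A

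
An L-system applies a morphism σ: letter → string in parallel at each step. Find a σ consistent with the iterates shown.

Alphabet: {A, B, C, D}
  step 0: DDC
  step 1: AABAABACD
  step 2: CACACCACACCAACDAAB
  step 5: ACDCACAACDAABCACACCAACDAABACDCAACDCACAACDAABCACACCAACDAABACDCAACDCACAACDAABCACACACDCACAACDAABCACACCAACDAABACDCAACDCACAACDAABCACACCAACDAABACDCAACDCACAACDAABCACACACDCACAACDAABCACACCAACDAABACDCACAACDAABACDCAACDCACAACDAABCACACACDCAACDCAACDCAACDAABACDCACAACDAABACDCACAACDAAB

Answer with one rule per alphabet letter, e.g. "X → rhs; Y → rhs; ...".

A->CA, B->C, C->ACD, D->AAB

  step 1 ⇒ step 2: AABAABACD ⇒ CA·CA·C·CA·CA·C·CA·ACD·AAB
    A ↦ CA
    B ↦ C
    C ↦ ACD
    D ↦ AAB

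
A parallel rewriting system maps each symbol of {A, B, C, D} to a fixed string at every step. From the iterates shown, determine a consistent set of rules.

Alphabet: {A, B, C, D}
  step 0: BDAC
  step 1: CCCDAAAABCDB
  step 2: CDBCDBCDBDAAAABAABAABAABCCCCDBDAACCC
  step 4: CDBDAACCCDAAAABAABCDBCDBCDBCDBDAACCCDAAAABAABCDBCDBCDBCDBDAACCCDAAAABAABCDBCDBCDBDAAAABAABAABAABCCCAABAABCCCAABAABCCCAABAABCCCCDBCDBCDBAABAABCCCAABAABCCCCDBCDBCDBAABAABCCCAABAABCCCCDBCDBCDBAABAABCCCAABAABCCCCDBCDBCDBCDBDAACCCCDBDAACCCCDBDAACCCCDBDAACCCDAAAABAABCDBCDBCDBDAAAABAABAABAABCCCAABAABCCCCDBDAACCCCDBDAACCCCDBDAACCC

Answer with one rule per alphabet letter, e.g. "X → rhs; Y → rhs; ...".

  step 1 ⇒ step 2: CCCDAAAABCDB ⇒ CDB·CDB·CDB·DAA·AAB·AAB·AAB·AAB·CCC·CDB·DAA·CCC
    A ↦ AAB
    B ↦ CCC
    C ↦ CDB
    D ↦ DAA

A->AAB, B->CCC, C->CDB, D->DAA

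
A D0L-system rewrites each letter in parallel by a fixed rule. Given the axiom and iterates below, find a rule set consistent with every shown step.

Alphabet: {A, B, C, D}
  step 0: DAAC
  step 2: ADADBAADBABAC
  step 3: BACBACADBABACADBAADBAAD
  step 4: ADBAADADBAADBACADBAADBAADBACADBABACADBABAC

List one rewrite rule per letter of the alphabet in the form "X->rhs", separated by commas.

  step 3 ⇒ step 4: BACBACADBABACADBAADBAAD ⇒ AD·BA·AD·AD·BA·AD·BA·C·AD·BA·AD·BA·AD·BA·C·AD·BA·BA·C·AD·BA·BA·C
    A ↦ BA
    B ↦ AD
    C ↦ AD
    D ↦ C

A->BA, B->AD, C->AD, D->C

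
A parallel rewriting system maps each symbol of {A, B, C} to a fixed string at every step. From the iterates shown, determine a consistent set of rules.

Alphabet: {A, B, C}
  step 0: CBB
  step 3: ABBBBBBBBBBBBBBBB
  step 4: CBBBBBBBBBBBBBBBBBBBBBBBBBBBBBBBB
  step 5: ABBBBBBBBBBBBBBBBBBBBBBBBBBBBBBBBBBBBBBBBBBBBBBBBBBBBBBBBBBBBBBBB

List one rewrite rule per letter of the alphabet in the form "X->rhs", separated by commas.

A->C, B->BB, C->A

  step 4 ⇒ step 5: CBBBBBBBBBBBBBBBBBBBBBBBBBBBBBBBB ⇒ A·BB·BB·BB·BB·BB·BB·BB·BB·BB·BB·BB·BB·BB·BB·BB·BB·BB·BB·BB·BB·BB·BB·BB·BB·BB·BB·BB·BB·BB·BB·BB·BB
    B ↦ BB
    C ↦ A
  step 3 ⇒ step 4: ABBBBBBBBBBBBBBBB ⇒ C·BB·BB·BB·BB·BB·BB·BB·BB·BB·BB·BB·BB·BB·BB·BB·BB
    A ↦ C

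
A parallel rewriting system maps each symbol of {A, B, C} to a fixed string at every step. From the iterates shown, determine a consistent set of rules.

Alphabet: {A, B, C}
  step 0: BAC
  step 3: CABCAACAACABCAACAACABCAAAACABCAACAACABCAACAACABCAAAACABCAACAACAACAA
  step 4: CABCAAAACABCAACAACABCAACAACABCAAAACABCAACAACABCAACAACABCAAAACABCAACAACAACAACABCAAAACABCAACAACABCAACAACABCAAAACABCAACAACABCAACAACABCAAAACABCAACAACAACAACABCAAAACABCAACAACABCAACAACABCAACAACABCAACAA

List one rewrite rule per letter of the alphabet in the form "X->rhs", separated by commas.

A->CAA, B->AA, C->CAB

  step 3 ⇒ step 4: CABCAACAACABCAACAACABCAAAACABCAACAACABCAACAACABCAAAACABCAACAACAACAA ⇒ CAB·CAA·AA·CAB·CAA·CAA·CAB·CAA·CAA·CAB·CAA·AA·CAB·CAA·CAA·CAB·CAA·CAA·CAB·CAA·AA·CAB·CAA·CAA·CAA·CAA·CAB·CAA·AA·CAB·CAA·CAA·CAB·CAA·CAA·CAB·CAA·AA·CAB·CAA·CAA·CAB·CAA·CAA·CAB·CAA·AA·CAB·CAA·CAA·CAA·CAA·CAB·CAA·AA·CAB·CAA·CAA·CAB·CAA·CAA·CAB·CAA·CAA·CAB·CAA·CAA
    A ↦ CAA
    B ↦ AA
    C ↦ CAB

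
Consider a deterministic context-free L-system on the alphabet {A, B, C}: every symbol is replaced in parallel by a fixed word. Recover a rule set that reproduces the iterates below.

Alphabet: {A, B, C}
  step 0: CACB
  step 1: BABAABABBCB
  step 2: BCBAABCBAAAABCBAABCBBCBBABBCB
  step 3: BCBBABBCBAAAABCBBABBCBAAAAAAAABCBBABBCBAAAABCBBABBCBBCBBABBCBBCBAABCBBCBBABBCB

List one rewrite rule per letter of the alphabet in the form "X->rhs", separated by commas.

  step 2 ⇒ step 3: BCBAABCBAAAABCBAABCBBCBBABBCB ⇒ BCB·BAB·BCB·AA·AA·BCB·BAB·BCB·AA·AA·AA·AA·BCB·BAB·BCB·AA·AA·BCB·BAB·BCB·BCB·BAB·BCB·BCB·AA·BCB·BCB·BAB·BCB
    A ↦ AA
    B ↦ BCB
    C ↦ BAB

A->AA, B->BCB, C->BAB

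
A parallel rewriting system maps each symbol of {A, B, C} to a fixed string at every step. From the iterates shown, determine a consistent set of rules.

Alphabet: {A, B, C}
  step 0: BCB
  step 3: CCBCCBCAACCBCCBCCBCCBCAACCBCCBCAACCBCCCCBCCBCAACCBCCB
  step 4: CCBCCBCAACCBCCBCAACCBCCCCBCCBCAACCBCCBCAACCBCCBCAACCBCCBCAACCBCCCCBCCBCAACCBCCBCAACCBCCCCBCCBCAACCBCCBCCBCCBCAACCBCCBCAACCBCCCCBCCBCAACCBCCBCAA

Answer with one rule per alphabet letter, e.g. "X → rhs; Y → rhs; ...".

  step 3 ⇒ step 4: CCBCCBCAACCBCCBCCBCCBCAACCBCCBCAACCBCCCCBCCBCAACCBCCB ⇒ CCB·CCB·CAA·CCB·CCB·CAA·CCB·C·C·CCB·CCB·CAA·CCB·CCB·CAA·CCB·CCB·CAA·CCB·CCB·CAA·CCB·C·C·CCB·CCB·CAA·CCB·CCB·CAA·CCB·C·C·CCB·CCB·CAA·CCB·CCB·CCB·CCB·CAA·CCB·CCB·CAA·CCB·C·C·CCB·CCB·CAA·CCB·CCB·CAA
    A ↦ C
    B ↦ CAA
    C ↦ CCB

A->C, B->CAA, C->CCB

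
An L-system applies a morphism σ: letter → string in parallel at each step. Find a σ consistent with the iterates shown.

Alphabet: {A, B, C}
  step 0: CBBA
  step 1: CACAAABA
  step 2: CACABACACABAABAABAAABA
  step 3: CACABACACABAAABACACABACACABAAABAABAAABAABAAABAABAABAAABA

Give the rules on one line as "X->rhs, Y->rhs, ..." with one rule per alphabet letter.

  step 2 ⇒ step 3: CACABACACABAABAABAAABA ⇒ CAC·ABA·CAC·ABA·A·ABA·CAC·ABA·CAC·ABA·A·ABA·ABA·A·ABA·ABA·A·ABA·ABA·ABA·A·ABA
    A ↦ ABA
    B ↦ A
    C ↦ CAC

A->ABA, B->A, C->CAC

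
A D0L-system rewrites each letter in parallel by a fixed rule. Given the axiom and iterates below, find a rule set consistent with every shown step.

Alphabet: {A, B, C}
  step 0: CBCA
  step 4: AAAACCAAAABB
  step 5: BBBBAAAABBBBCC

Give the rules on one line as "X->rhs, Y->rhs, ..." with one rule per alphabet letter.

  step 4 ⇒ step 5: AAAACCAAAABB ⇒ B·B·B·B·AA·AA·B·B·B·B·C·C
    A ↦ B
    B ↦ C
    C ↦ AA

A->B, B->C, C->AA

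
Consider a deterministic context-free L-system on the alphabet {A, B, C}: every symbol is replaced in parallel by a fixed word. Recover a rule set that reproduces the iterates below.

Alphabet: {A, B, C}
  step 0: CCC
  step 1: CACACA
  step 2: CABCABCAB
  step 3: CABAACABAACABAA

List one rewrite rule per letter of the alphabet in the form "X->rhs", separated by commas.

A->B, B->AA, C->CA

  step 2 ⇒ step 3: CABCABCAB ⇒ CA·B·AA·CA·B·AA·CA·B·AA
    A ↦ B
    B ↦ AA
    C ↦ CA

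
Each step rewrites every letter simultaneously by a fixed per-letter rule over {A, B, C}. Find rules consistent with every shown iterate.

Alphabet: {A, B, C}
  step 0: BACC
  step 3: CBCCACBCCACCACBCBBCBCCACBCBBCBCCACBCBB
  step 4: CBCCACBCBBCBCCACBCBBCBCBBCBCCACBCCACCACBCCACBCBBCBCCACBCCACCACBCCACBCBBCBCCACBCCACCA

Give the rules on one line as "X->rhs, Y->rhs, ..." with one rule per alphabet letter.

A->B, B->CCA, C->CB

  step 3 ⇒ step 4: CBCCACBCCACCACBCBBCBCCACBCBBCBCCACBCBB ⇒ CB·CCA·CB·CB·B·CB·CCA·CB·CB·B·CB·CB·B·CB·CCA·CB·CCA·CCA·CB·CCA·CB·CB·B·CB·CCA·CB·CCA·CCA·CB·CCA·CB·CB·B·CB·CCA·CB·CCA·CCA
    A ↦ B
    B ↦ CCA
    C ↦ CB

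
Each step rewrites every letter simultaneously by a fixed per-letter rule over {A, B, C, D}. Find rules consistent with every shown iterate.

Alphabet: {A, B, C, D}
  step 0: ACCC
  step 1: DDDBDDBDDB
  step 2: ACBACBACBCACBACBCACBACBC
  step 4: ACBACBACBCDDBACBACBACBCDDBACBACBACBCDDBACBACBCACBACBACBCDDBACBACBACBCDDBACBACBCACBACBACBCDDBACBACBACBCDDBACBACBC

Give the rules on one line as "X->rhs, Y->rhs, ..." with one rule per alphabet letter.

  step 1 ⇒ step 2: DDDBDDBDDB ⇒ ACB·ACB·ACB·C·ACB·ACB·C·ACB·ACB·C
    B ↦ C
    D ↦ ACB
  step 0 ⇒ step 1: ACCC ⇒ D·DDB·DDB·DDB
    A ↦ D
  step 0 ⇒ step 1: ACCC ⇒ D·DDB·DDB·DDB
    C ↦ DDB

A->D, B->C, C->DDB, D->ACB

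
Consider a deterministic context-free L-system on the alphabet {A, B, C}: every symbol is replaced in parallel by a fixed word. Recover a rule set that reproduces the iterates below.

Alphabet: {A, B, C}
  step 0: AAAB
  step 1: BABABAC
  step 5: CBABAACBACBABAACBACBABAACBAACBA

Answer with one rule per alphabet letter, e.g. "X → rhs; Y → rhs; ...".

  step 0 ⇒ step 1: AAAB ⇒ BA·BA·BA·C
    A ↦ BA
    B ↦ C
    C ↦ A  (constrained at step 1)

A->BA, B->C, C->A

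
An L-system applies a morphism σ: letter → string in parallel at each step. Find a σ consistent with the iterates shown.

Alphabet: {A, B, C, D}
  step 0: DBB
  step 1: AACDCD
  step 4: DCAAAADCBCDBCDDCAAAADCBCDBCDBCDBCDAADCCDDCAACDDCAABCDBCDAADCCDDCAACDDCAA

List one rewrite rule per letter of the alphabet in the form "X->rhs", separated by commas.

A->BCD, B->CD, C->DC, D->AA

  step 0 ⇒ step 1: DBB ⇒ AA·CD·CD
    B ↦ CD
    D ↦ AA
    A ↦ BCD  (constrained at step 1)
    C ↦ DC  (constrained at step 1)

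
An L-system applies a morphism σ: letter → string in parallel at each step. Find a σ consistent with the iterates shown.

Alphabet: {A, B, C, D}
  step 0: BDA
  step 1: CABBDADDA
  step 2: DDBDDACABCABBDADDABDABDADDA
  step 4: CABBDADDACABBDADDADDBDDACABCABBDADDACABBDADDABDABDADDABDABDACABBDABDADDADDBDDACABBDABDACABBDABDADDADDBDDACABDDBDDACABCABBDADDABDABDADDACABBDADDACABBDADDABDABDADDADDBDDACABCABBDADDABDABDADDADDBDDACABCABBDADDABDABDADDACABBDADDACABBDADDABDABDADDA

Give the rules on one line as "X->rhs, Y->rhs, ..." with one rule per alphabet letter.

  step 1 ⇒ step 2: CABBDADDA ⇒ DDB·DDA·CAB·CAB·BDA·DDA·BDA·BDA·DDA
    A ↦ DDA
    B ↦ CAB
    C ↦ DDB
    D ↦ BDA

A->DDA, B->CAB, C->DDB, D->BDA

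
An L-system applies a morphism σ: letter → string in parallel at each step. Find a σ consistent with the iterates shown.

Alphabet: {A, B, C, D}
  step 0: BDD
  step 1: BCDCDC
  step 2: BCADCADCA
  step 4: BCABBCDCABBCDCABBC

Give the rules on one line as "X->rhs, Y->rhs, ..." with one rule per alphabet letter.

A->B, B->BC, C->A, D->DC

  step 1 ⇒ step 2: BCDCDC ⇒ BC·A·DC·A·DC·A
    B ↦ BC
    C ↦ A
    D ↦ DC
    A ↦ B  (constrained at step 2)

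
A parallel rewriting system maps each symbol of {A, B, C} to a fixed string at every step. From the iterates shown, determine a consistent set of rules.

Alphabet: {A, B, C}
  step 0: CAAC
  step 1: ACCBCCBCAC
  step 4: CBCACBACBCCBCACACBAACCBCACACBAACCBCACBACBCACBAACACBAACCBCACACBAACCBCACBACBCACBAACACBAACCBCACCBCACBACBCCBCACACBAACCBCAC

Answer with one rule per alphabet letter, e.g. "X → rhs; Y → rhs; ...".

A->CBC, B->BA, C->AC

  step 0 ⇒ step 1: CAAC ⇒ AC·CBC·CBC·AC
    A ↦ CBC
    C ↦ AC
    B ↦ BA  (constrained at step 1)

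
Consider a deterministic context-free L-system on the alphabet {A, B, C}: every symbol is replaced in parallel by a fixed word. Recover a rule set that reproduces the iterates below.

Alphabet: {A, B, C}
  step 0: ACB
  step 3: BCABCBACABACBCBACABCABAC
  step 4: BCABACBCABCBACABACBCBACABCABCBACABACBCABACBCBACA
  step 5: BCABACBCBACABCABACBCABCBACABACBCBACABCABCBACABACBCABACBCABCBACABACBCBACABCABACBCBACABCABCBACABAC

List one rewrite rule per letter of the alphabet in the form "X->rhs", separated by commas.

  step 4 ⇒ step 5: BCABACBCABCBACABACBCBACABCABCBACABACBCABACBCBACA ⇒ BC·A·BAC·BC·BAC·A·BC·A·BAC·BC·A·BC·BAC·A·BAC·BC·BAC·A·BC·A·BC·BAC·A·BAC·BC·A·BAC·BC·A·BC·BAC·A·BAC·BC·BAC·A·BC·A·BAC·BC·BAC·A·BC·A·BC·BAC·A·BAC
    A ↦ BAC
    B ↦ BC
    C ↦ A

A->BAC, B->BC, C->A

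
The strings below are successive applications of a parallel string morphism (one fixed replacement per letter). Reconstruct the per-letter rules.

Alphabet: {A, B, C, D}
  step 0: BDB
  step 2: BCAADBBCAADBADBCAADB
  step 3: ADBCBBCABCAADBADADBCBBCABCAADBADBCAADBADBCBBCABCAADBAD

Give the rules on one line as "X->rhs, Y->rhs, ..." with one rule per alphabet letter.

A->BCA, B->AD, C->BCB, D->ADB

  step 2 ⇒ step 3: BCAADBBCAADBADBCAADB ⇒ AD·BCB·BCA·BCA·ADB·AD·AD·BCB·BCA·BCA·ADB·AD·BCA·ADB·AD·BCB·BCA·BCA·ADB·AD
    A ↦ BCA
    B ↦ AD
    C ↦ BCB
    D ↦ ADB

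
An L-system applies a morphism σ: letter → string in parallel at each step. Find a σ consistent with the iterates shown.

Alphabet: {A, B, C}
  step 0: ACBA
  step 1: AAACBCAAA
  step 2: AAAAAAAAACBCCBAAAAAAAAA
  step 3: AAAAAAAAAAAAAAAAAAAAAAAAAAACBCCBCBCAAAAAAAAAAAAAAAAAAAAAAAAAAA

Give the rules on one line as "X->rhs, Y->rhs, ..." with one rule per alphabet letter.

  step 2 ⇒ step 3: AAAAAAAAACBCCBAAAAAAAAA ⇒ AAA·AAA·AAA·AAA·AAA·AAA·AAA·AAA·AAA·CB·C·CB·CB·C·AAA·AAA·AAA·AAA·AAA·AAA·AAA·AAA·AAA
    A ↦ AAA
    B ↦ C
    C ↦ CB

A->AAA, B->C, C->CB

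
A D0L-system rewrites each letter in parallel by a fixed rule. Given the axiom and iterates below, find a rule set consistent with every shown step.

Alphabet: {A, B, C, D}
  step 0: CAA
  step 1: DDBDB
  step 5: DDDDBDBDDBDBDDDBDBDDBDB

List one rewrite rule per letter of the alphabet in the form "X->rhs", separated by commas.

A->DB, B->AA, C->D, D->C

  step 0 ⇒ step 1: CAA ⇒ D·DB·DB
    A ↦ DB
    C ↦ D
    B ↦ AA  (constrained at step 1)
    D ↦ C  (constrained at step 1)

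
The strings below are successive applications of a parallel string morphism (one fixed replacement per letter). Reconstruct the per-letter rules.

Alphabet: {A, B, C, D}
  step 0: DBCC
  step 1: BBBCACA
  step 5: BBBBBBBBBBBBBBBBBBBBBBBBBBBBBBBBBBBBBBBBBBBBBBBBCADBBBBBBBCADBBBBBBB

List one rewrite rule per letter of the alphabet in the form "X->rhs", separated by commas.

A->D, B->BB, C->CA, D->B

  step 0 ⇒ step 1: DBCC ⇒ B·BB·CA·CA
    B ↦ BB
    C ↦ CA
    D ↦ B
    A ↦ D  (constrained at step 1)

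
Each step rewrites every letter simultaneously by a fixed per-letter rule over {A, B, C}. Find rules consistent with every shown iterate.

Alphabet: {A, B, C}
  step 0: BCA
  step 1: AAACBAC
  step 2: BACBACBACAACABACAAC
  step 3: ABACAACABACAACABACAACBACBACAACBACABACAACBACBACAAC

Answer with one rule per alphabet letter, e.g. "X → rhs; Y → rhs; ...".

  step 2 ⇒ step 3: BACBACBACAACABACAAC ⇒ A·BAC·AAC·A·BAC·AAC·A·BAC·AAC·BAC·BAC·AAC·BAC·A·BAC·AAC·BAC·BAC·AAC
    A ↦ BAC
    B ↦ A
    C ↦ AAC

A->BAC, B->A, C->AAC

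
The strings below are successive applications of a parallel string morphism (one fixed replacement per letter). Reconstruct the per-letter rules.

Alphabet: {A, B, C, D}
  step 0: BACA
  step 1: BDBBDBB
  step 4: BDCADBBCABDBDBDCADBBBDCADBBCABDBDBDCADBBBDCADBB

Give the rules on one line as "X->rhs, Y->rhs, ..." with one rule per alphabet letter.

  step 0 ⇒ step 1: BACA ⇒ BD·BB·D·BB
    A ↦ BB
    B ↦ BD
    C ↦ D
    D ↦ CA  (constrained at step 1)

A->BB, B->BD, C->D, D->CA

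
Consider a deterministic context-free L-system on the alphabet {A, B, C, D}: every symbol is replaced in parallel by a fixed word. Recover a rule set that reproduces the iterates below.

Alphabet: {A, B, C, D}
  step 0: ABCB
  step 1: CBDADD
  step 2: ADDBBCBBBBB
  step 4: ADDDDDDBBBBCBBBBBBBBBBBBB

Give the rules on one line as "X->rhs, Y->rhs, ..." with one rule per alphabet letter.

A->CB, B->D, C->AD, D->BB

  step 1 ⇒ step 2: CBDADD ⇒ AD·D·BB·CB·BB·BB
    A ↦ CB
    B ↦ D
    C ↦ AD
    D ↦ BB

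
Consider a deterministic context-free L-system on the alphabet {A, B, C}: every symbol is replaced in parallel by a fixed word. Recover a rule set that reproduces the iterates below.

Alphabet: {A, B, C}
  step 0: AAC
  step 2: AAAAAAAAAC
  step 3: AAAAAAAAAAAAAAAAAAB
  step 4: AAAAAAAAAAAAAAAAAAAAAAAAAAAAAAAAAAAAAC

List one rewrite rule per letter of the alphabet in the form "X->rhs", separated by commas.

A->AA, B->AC, C->B

  step 3 ⇒ step 4: AAAAAAAAAAAAAAAAAAB ⇒ AA·AA·AA·AA·AA·AA·AA·AA·AA·AA·AA·AA·AA·AA·AA·AA·AA·AA·AC
    A ↦ AA
    B ↦ AC
  step 2 ⇒ step 3: AAAAAAAAAC ⇒ AA·AA·AA·AA·AA·AA·AA·AA·AA·B
    C ↦ B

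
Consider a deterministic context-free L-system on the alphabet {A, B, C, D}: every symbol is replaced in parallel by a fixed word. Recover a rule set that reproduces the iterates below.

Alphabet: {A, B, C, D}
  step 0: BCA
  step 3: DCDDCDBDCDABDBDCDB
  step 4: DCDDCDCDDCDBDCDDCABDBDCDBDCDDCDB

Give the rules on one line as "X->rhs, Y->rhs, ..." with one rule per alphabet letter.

  step 3 ⇒ step 4: DCDDCDBDCDABDBDCDB ⇒ DC·D·DC·DC·D·DC·DB·DC·D·DC·AB·DB·DC·DB·DC·D·DC·DB
    A ↦ AB
    B ↦ DB
    C ↦ D
    D ↦ DC

A->AB, B->DB, C->D, D->DC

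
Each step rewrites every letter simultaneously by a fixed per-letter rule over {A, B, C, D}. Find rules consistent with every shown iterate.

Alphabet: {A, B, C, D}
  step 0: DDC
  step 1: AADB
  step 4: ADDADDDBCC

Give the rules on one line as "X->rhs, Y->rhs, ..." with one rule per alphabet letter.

A->C, B->DD, C->DB, D->A

  step 0 ⇒ step 1: DDC ⇒ A·A·DB
    C ↦ DB
    D ↦ A
    A ↦ C  (constrained at step 1)
    B ↦ DD  (constrained at step 1)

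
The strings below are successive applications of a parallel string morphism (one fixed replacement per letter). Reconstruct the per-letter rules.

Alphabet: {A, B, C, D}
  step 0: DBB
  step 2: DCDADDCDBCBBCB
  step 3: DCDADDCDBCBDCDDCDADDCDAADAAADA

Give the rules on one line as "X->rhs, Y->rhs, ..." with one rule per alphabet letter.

  step 2 ⇒ step 3: DCDADDCDBCBBCB ⇒ DCD·AD·DCD·BCB·DCD·DCD·AD·DCD·A·AD·A·A·AD·A
    A ↦ BCB
    B ↦ A
    C ↦ AD
    D ↦ DCD

A->BCB, B->A, C->AD, D->DCD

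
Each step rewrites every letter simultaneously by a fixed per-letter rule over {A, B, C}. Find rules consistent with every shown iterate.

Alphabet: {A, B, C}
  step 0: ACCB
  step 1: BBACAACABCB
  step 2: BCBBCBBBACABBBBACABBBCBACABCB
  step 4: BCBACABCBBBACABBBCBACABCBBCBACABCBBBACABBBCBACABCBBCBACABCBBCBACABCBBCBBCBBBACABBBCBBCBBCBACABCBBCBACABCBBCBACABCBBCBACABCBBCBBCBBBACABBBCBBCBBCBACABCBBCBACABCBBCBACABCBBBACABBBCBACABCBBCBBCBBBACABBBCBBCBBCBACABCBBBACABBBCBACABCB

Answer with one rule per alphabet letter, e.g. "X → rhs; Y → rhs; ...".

  step 1 ⇒ step 2: BBACAACABCB ⇒ BCB·BCB·BB·ACA·BB·BB·ACA·BB·BCB·ACA·BCB
    A ↦ BB
    B ↦ BCB
    C ↦ ACA

A->BB, B->BCB, C->ACA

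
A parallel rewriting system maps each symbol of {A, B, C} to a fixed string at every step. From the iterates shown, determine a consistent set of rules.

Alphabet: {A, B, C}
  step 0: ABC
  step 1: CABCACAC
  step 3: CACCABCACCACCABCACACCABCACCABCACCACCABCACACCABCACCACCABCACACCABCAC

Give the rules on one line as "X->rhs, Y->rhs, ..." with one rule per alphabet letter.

A->CAB, B->CA, C->CAC

  step 0 ⇒ step 1: ABC ⇒ CAB·CA·CAC
    A ↦ CAB
    B ↦ CA
    C ↦ CAC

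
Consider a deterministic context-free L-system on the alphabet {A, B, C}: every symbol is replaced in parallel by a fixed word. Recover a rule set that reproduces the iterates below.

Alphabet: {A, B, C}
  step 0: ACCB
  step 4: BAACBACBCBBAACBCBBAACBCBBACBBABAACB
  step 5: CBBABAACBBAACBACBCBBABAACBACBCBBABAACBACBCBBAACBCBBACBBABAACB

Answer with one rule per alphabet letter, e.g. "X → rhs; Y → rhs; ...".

  step 4 ⇒ step 5: BAACBACBCBBAACBCBBAACBCBBACBBABAACB ⇒ CB·BA·BA·A·CB·BA·A·CB·A·CB·CB·BA·BA·A·CB·A·CB·CB·BA·BA·A·CB·A·CB·CB·BA·A·CB·CB·BA·CB·BA·BA·A·CB
    A ↦ BA
    B ↦ CB
    C ↦ A

A->BA, B->CB, C->A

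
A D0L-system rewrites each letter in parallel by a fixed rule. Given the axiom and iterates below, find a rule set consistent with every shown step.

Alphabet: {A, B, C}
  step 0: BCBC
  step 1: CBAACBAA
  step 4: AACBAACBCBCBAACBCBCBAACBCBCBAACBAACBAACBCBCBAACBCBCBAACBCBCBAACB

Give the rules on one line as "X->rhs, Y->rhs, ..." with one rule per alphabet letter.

A->CB, B->CB, C->AA

  step 0 ⇒ step 1: BCBC ⇒ CB·AA·CB·AA
    B ↦ CB
    C ↦ AA
    A ↦ CB  (constrained at step 1)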